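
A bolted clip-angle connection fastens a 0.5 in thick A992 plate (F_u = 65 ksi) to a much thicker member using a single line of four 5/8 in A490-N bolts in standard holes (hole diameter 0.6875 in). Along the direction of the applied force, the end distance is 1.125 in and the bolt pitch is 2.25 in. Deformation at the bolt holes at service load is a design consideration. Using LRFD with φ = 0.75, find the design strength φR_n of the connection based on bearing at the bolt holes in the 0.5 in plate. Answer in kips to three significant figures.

Per bolt r_n = 1.2 l_c t F_u ≤ 2.4 d t F_u; upper limit = 2.4 × 0.625 × 0.5 × 65 = 48.75 kips.
Edge bolt: l_c = 1.125 − 0.6875/2 = 0.7812 in → 1.2 × 0.7812 × 0.5 × 65 = 30.47 → r_n = 30.47 kips.
Interior bolts: l_c = 2.25 − 0.6875 = 1.562 in → 1.2 × 1.562 × 0.5 × 65 = 60.94 → r_n = 48.75 kips.
R_n = 1 × 30.47 + 3 × 48.75 = 176.7 kips.
Design strength φR_n = 0.75 × 176.7 = 133 kips.

133 kips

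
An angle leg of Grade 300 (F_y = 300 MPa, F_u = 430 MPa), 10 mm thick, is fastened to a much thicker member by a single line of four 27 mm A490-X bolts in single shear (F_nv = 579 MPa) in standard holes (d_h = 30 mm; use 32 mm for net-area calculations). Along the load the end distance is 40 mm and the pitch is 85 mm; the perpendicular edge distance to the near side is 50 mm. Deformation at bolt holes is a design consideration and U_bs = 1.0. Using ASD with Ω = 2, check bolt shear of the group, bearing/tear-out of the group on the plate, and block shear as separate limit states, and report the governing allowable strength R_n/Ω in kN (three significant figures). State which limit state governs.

309 kN (block shear governs)

Bolt shear: A_b = π·27²/4 = 572.6 mm²; R_n = 579 × 572.6 × 4 × 1 / 1000 = 1326 kN → 1326 / 2 = 663 kN.
Bearing: edge l_c = 25, r_n = 129 kN; interior l_c = 55, r_n = 278.6 kN; R_n = 129 + 3·278.6 = 964.9 kN → 482 kN.
Block shear: A_gv = 2950, A_nv = 1830, A_nt = 340 mm²; R_n = min(0.6F_uA_nv, 0.6F_yA_gv) + U_bs·F_u·A_nt = 618.3 kN → 309 kN.
Block shear governs: 309 kN.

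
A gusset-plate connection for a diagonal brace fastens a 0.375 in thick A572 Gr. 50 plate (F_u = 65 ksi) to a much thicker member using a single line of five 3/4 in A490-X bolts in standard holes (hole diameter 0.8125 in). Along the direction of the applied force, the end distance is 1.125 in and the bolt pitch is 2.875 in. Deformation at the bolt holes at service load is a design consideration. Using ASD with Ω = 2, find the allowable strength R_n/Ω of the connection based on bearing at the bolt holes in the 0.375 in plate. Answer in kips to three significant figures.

Per bolt r_n = 1.2 l_c t F_u ≤ 2.4 d t F_u; upper limit = 2.4 × 0.75 × 0.375 × 65 = 43.87 kips.
Edge bolt: l_c = 1.125 − 0.8125/2 = 0.7188 in → 1.2 × 0.7188 × 0.375 × 65 = 21.02 → r_n = 21.02 kips.
Interior bolts: l_c = 2.875 − 0.8125 = 2.062 in → 1.2 × 2.062 × 0.375 × 65 = 60.33 → r_n = 43.87 kips.
R_n = 1 × 21.02 + 4 × 43.87 = 196.5 kips.
Allowable strength R_n/Ω = 196.5 / 2 = 98.3 kips.

98.3 kips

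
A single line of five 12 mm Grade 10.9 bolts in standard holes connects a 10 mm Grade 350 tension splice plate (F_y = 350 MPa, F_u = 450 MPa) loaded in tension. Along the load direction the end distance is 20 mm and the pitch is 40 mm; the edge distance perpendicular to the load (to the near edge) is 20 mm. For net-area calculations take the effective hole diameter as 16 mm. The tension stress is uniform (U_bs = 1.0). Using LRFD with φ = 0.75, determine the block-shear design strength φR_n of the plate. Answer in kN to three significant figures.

Shear plane L_v = 20 + 4·40 = 180 mm; A_gv = 180 × 10 = 1800 mm².
A_nv = (180 − 4.5·16) × 10 = 1080 mm².
A_nt = (20 − 0.5·16) × 10 = 120 mm².
0.6 F_u A_nv = 291.6 kN; 0.6 F_y A_gv = 378 kN → shear rupture governs the shear term.
R_n = 291.6 + 1.0 × 450 × 120 / 1000 = 345.6 kN.
Design strength φR_n = 0.75 × 345.6 = 259 kN.

259 kN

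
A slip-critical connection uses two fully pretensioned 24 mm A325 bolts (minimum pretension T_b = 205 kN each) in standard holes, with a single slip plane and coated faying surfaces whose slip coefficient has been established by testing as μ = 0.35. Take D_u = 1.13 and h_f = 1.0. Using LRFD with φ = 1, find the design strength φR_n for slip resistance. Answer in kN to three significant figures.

162 kN

R_n = μ · D_u · h_f · T_b · n_s · n_b = 0.35 × 1.13 × 1.0 × 205 × 1 × 2 = 162.2 kN.
Design strength φR_n = 1 × 162.2 = 162 kN.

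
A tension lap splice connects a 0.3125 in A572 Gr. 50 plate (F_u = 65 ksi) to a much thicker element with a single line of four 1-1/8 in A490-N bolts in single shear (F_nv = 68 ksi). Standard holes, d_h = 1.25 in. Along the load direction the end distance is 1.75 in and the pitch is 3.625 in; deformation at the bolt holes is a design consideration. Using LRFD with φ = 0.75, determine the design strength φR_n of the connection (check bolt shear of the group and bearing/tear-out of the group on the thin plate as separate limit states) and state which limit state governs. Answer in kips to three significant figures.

Bolt shear: A_b = π·1.125²/4 = 0.994 in²; R_n = 68 × 0.994 × 4 × 1 = 270.4 kips → 0.75 × 270.4 = 203 kips.
Bearing (1.2 l_c t F_u ≤ 2.4 d t F_u): upper limit = 2.4·1.125·0.3125·65 = 54.84 kips.
  Edge l_c = 1.75 − 1.25/2 = 1.125 → r_n = 27.42 kips; interior l_c = 3.625 − 1.25 = 2.375 → r_n = 54.84 kips.
  R_n,bearing = 1·27.42 + 3·54.84 = 192 kips → 0.75 × 192 = 144 kips.
Bearing governs: 144 kips.

144 kips (bearing governs)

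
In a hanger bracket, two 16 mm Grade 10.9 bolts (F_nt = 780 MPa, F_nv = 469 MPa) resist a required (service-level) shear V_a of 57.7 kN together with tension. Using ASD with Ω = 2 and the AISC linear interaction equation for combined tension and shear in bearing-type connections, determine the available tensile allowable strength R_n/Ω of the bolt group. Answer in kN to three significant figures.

108 kN

A_b = π·16²/4 = 201.1 mm²; f_rv = 57.7 × 1000 / (2 × 201.1) = 143.5 MPa.
F'_nt = 1.3 F_nt − (Ω F_nt / F_nv) f_rv = 1.3·780 − (2·780/469)·143.5 = 536.7 MPa, capped at F_nt → F'_nt = 536.7 MPa.
R_n = F'_nt · A_b · n = 536.7 × 201.1 × 2 / 1000 = 215.8 kN.
Allowable strength R_n/Ω = 215.8 / 2 = 108 kN.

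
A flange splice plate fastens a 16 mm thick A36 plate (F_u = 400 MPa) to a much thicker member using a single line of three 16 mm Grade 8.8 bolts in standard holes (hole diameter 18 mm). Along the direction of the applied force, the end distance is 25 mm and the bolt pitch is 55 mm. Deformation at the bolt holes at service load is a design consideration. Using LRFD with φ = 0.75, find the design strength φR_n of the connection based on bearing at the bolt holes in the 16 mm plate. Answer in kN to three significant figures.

461 kN

Per bolt r_n = 1.2 l_c t F_u ≤ 2.4 d t F_u; upper limit = 2.4 × 16 × 16 × 400 / 1000 = 245.8 kN.
Edge bolt: l_c = 25 − 18/2 = 16 mm → 1.2 × 16 × 16 × 400 / 1000 = 122.9 → r_n = 122.9 kN.
Interior bolts: l_c = 55 − 18 = 37 mm → 1.2 × 37 × 16 × 400 / 1000 = 284.2 → r_n = 245.8 kN.
R_n = 1 × 122.9 + 2 × 245.8 = 614.4 kN.
Design strength φR_n = 0.75 × 614.4 = 461 kN.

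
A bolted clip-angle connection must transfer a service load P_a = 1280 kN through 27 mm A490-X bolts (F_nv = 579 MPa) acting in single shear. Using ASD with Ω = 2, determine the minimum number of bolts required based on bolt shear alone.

8 bolts

A_b = π·27²/4 = 572.6 mm².
Per-bolt allowable strength R_n/Ω = 579 × 572.6 × 1 / 1000 / 2 = 165.8 kN.
n ≥ 1280 / 165.8 = 7.722 → use 8 bolts.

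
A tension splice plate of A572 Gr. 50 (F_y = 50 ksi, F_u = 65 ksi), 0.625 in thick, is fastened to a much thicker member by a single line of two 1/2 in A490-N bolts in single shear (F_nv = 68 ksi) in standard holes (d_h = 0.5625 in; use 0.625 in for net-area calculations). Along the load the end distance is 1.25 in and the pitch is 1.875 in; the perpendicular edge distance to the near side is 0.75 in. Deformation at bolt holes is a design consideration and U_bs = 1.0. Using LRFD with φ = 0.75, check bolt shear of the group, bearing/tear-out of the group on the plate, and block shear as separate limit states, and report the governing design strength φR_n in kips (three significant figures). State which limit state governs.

Bolt shear: A_b = π·0.5²/4 = 0.1963 in²; R_n = 68 × 0.1963 × 2 × 1 = 26.7 kips → 0.75 × 26.7 = 20 kips.
Bearing: edge l_c = 0.9688, r_n = 47.23 kips; interior l_c = 1.312, r_n = 48.75 kips; R_n = 47.23 + 1·48.75 = 95.98 kips → 72 kips.
Block shear: A_gv = 1.953, A_nv = 1.367, A_nt = 0.2734 in²; R_n = min(0.6F_uA_nv, 0.6F_yA_gv) + U_bs·F_u·A_nt = 71.09 kips → 53.3 kips.
Bolt shear governs: 20 kips.

20 kips (bolt shear governs)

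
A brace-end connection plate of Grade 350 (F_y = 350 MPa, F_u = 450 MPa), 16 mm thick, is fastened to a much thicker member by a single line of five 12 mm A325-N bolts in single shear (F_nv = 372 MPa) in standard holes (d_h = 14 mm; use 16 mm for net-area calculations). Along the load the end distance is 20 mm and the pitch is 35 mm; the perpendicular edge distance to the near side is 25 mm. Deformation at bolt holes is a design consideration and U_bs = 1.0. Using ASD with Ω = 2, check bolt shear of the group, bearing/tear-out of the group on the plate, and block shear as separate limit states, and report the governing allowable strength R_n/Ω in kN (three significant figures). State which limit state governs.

Bolt shear: A_b = π·12²/4 = 113.1 mm²; R_n = 372 × 113.1 × 5 × 1 / 1000 = 210.4 kN → 210.4 / 2 = 105 kN.
Bearing: edge l_c = 13, r_n = 112.3 kN; interior l_c = 21, r_n = 181.4 kN; R_n = 112.3 + 4·181.4 = 838.1 kN → 419 kN.
Block shear: A_gv = 2560, A_nv = 1408, A_nt = 272 mm²; R_n = min(0.6F_uA_nv, 0.6F_yA_gv) + U_bs·F_u·A_nt = 502.6 kN → 251 kN.
Bolt shear governs: 105 kN.

105 kN (bolt shear governs)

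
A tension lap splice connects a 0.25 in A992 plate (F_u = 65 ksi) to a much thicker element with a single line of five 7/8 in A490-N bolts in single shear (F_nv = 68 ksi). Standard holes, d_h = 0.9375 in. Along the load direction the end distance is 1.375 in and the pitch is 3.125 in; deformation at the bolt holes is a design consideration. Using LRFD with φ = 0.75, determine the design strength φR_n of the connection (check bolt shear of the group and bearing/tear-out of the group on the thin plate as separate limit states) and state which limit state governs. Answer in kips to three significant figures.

116 kips (bearing governs)

Bolt shear: A_b = π·0.875²/4 = 0.6013 in²; R_n = 68 × 0.6013 × 5 × 1 = 204.4 kips → 0.75 × 204.4 = 153 kips.
Bearing (1.2 l_c t F_u ≤ 2.4 d t F_u): upper limit = 2.4·0.875·0.25·65 = 34.12 kips.
  Edge l_c = 1.375 − 0.9375/2 = 0.9062 → r_n = 17.67 kips; interior l_c = 3.125 − 0.9375 = 2.188 → r_n = 34.12 kips.
  R_n,bearing = 1·17.67 + 4·34.12 = 154.2 kips → 0.75 × 154.2 = 116 kips.
Bearing governs: 116 kips.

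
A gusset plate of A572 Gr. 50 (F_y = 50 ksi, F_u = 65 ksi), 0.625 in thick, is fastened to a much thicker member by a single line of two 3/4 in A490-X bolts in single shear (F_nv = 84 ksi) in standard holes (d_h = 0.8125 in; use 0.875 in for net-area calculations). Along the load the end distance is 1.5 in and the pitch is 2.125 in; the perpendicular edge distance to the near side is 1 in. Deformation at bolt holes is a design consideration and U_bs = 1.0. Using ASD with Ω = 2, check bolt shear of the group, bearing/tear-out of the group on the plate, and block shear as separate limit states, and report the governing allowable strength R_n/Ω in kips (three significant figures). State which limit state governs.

37.1 kips (bolt shear governs)

Bolt shear: A_b = π·0.75²/4 = 0.4418 in²; R_n = 84 × 0.4418 × 2 × 1 = 74.22 kips → 74.22 / 2 = 37.1 kips.
Bearing: edge l_c = 1.094, r_n = 53.32 kips; interior l_c = 1.312, r_n = 63.98 kips; R_n = 53.32 + 1·63.98 = 117.3 kips → 58.7 kips.
Block shear: A_gv = 2.266, A_nv = 1.445, A_nt = 0.3516 in²; R_n = min(0.6F_uA_nv, 0.6F_yA_gv) + U_bs·F_u·A_nt = 79.22 kips → 39.6 kips.
Bolt shear governs: 37.1 kips.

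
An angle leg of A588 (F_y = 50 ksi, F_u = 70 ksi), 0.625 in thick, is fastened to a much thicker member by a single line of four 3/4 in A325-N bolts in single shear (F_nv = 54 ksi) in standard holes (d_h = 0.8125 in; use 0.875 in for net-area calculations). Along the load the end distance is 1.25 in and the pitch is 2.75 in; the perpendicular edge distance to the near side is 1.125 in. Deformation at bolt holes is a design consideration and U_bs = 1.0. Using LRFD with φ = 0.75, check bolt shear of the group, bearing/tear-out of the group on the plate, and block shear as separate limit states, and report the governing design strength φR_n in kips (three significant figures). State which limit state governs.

71.6 kips (bolt shear governs)

Bolt shear: A_b = π·0.75²/4 = 0.4418 in²; R_n = 54 × 0.4418 × 4 × 1 = 95.43 kips → 0.75 × 95.43 = 71.6 kips.
Bearing: edge l_c = 0.8438, r_n = 44.3 kips; interior l_c = 1.938, r_n = 78.75 kips; R_n = 44.3 + 3·78.75 = 280.5 kips → 210 kips.
Block shear: A_gv = 5.938, A_nv = 4.023, A_nt = 0.4297 in²; R_n = min(0.6F_uA_nv, 0.6F_yA_gv) + U_bs·F_u·A_nt = 199.1 kips → 149 kips.
Bolt shear governs: 71.6 kips.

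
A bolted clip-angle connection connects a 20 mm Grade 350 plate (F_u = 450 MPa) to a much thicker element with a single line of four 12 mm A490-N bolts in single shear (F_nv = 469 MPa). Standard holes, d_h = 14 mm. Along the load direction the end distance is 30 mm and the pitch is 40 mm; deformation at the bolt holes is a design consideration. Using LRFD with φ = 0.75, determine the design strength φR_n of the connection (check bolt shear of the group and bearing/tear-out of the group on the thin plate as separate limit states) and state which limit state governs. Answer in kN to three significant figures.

159 kN (bolt shear governs)

Bolt shear: A_b = π·12²/4 = 113.1 mm²; R_n = 469 × 113.1 × 4 × 1 / 1000 = 212.2 kN → 0.75 × 212.2 = 159 kN.
Bearing (1.2 l_c t F_u ≤ 2.4 d t F_u): upper limit = 2.4·12·20·450 / 1000 = 259.2 kN.
  Edge l_c = 30 − 14/2 = 23 → r_n = 248.4 kN; interior l_c = 40 − 14 = 26 → r_n = 259.2 kN.
  R_n,bearing = 1·248.4 + 3·259.2 = 1026 kN → 0.75 × 1026 = 770 kN.
Bolt shear governs: 159 kN.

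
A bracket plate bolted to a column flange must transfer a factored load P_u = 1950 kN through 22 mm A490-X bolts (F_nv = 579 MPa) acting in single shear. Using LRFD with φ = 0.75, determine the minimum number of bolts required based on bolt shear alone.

A_b = π·22²/4 = 380.1 mm².
Per-bolt design strength φR_n = 0.75 × 579 × 380.1 × 1 / 1000 = 165.1 kN.
n ≥ 1950 / 165.1 = 11.81 → use 12 bolts.

12 bolts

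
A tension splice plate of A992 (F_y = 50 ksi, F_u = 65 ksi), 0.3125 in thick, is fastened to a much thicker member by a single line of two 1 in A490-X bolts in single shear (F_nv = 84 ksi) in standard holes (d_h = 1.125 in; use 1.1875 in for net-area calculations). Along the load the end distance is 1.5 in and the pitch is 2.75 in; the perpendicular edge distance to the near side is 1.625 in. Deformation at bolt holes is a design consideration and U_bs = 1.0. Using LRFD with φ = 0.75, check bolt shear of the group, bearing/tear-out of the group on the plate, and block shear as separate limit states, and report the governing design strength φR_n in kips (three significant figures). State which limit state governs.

38.3 kips (block shear governs)

Bolt shear: A_b = π·1²/4 = 0.7854 in²; R_n = 84 × 0.7854 × 2 × 1 = 131.9 kips → 0.75 × 131.9 = 99 kips.
Bearing: edge l_c = 0.9375, r_n = 22.85 kips; interior l_c = 1.625, r_n = 39.61 kips; R_n = 22.85 + 1·39.61 = 62.46 kips → 46.8 kips.
Block shear: A_gv = 1.328, A_nv = 0.7715, A_nt = 0.3223 in²; R_n = min(0.6F_uA_nv, 0.6F_yA_gv) + U_bs·F_u·A_nt = 51.04 kips → 38.3 kips.
Block shear governs: 38.3 kips.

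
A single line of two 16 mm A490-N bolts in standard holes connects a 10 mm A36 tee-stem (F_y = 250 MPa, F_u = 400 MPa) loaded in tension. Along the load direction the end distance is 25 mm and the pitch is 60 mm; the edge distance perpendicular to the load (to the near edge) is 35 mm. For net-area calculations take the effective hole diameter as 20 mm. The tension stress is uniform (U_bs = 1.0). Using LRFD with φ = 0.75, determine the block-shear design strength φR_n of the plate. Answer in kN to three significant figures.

171 kN

Shear plane L_v = 25 + 1·60 = 85 mm; A_gv = 85 × 10 = 850 mm².
A_nv = (85 − 1.5·20) × 10 = 550 mm².
A_nt = (35 − 0.5·20) × 10 = 250 mm².
0.6 F_u A_nv = 132 kN; 0.6 F_y A_gv = 127.5 kN → shear yielding governs the shear term.
R_n = 127.5 + 1.0 × 400 × 250 / 1000 = 227.5 kN.
Design strength φR_n = 0.75 × 227.5 = 171 kN.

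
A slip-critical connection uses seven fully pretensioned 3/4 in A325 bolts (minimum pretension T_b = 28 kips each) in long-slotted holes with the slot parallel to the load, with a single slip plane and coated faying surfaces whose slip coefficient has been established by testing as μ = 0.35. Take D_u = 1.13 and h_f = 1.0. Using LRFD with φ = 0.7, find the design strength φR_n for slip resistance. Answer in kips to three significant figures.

R_n = μ · D_u · h_f · T_b · n_s · n_b = 0.35 × 1.13 × 1.0 × 28 × 1 × 7 = 77.52 kips.
Design strength φR_n = 0.7 × 77.52 = 54.3 kips.

54.3 kips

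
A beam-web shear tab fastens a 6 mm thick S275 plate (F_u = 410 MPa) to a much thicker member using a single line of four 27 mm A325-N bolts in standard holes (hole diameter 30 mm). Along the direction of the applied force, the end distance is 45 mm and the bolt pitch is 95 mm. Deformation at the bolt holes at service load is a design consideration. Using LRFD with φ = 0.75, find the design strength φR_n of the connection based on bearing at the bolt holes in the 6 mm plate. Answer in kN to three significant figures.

Per bolt r_n = 1.2 l_c t F_u ≤ 2.4 d t F_u; upper limit = 2.4 × 27 × 6 × 410 / 1000 = 159.4 kN.
Edge bolt: l_c = 45 − 30/2 = 30 mm → 1.2 × 30 × 6 × 410 / 1000 = 88.56 → r_n = 88.56 kN.
Interior bolts: l_c = 95 − 30 = 65 mm → 1.2 × 65 × 6 × 410 / 1000 = 191.9 → r_n = 159.4 kN.
R_n = 1 × 88.56 + 3 × 159.4 = 566.8 kN.
Design strength φR_n = 0.75 × 566.8 = 425 kN.

425 kN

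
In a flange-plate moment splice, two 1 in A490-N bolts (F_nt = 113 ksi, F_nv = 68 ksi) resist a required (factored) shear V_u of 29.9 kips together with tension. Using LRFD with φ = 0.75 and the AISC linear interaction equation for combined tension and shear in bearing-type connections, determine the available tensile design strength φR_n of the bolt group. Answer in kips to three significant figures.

A_b = π·1²/4 = 0.7854 in²; f_rv = 29.9 / (2 × 0.7854) = 19.03 ksi.
F'_nt = 1.3 F_nt − (F_nt / φF_nv) f_rv = 1.3·113 − (113/(0.75·68))·19.03 = 104.7 ksi, capped at F_nt → F'_nt = 104.7 ksi.
R_n = F'_nt · A_b · n = 104.7 × 0.7854 × 2 = 164.5 kips.
Design strength φR_n = 0.75 × 164.5 = 123 kips.

123 kips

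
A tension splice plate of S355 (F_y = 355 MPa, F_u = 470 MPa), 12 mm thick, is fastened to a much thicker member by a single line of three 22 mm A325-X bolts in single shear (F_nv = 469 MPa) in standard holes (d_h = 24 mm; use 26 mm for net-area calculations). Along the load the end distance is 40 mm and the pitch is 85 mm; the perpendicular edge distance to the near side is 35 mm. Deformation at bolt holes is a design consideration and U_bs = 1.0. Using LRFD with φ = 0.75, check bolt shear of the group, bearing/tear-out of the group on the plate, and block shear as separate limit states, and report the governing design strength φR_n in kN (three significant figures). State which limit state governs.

401 kN (bolt shear governs)

Bolt shear: A_b = π·22²/4 = 380.1 mm²; R_n = 469 × 380.1 × 3 × 1 / 1000 = 534.8 kN → 0.75 × 534.8 = 401 kN.
Bearing: edge l_c = 28, r_n = 189.5 kN; interior l_c = 61, r_n = 297.8 kN; R_n = 189.5 + 2·297.8 = 785.1 kN → 589 kN.
Block shear: A_gv = 2520, A_nv = 1740, A_nt = 264 mm²; R_n = min(0.6F_uA_nv, 0.6F_yA_gv) + U_bs·F_u·A_nt = 614.8 kN → 461 kN.
Bolt shear governs: 401 kN.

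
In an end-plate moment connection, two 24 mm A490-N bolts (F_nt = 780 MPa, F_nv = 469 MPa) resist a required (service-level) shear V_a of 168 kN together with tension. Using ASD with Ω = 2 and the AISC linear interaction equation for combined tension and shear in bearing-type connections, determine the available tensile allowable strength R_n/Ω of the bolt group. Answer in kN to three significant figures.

179 kN

A_b = π·24²/4 = 452.4 mm²; f_rv = 168 × 1000 / (2 × 452.4) = 185.7 MPa.
F'_nt = 1.3 F_nt − (Ω F_nt / F_nv) f_rv = 1.3·780 − (2·780/469)·185.7 = 396.4 MPa, capped at F_nt → F'_nt = 396.4 MPa.
R_n = F'_nt · A_b · n = 396.4 × 452.4 × 2 / 1000 = 358.6 kN.
Allowable strength R_n/Ω = 358.6 / 2 = 179 kN.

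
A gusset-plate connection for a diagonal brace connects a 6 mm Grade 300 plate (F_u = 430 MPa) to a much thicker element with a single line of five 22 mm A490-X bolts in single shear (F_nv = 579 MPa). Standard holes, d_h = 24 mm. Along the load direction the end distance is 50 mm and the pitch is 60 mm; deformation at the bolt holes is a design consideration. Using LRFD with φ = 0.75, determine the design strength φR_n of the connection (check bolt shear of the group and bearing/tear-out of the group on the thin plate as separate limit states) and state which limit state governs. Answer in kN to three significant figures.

Bolt shear: A_b = π·22²/4 = 380.1 mm²; R_n = 579 × 380.1 × 5 × 1 / 1000 = 1100 kN → 0.75 × 1100 = 825 kN.
Bearing (1.2 l_c t F_u ≤ 2.4 d t F_u): upper limit = 2.4·22·6·430 / 1000 = 136.2 kN.
  Edge l_c = 50 − 24/2 = 38 → r_n = 117.6 kN; interior l_c = 60 − 24 = 36 → r_n = 111.5 kN.
  R_n,bearing = 1·117.6 + 4·111.5 = 563.5 kN → 0.75 × 563.5 = 423 kN.
Bearing governs: 423 kN.

423 kN (bearing governs)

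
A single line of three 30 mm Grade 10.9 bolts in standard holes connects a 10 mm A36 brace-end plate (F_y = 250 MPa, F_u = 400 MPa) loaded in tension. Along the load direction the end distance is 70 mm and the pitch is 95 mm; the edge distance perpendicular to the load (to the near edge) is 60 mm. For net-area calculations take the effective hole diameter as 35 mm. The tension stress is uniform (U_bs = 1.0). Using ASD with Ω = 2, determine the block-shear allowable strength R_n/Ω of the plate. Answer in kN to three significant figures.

280 kN

Shear plane L_v = 70 + 2·95 = 260 mm; A_gv = 260 × 10 = 2600 mm².
A_nv = (260 − 2.5·35) × 10 = 1725 mm².
A_nt = (60 − 0.5·35) × 10 = 425 mm².
0.6 F_u A_nv = 414 kN; 0.6 F_y A_gv = 390 kN → shear yielding governs the shear term.
R_n = 390 + 1.0 × 400 × 425 / 1000 = 560 kN.
Allowable strength R_n/Ω = 560 / 2 = 280 kN.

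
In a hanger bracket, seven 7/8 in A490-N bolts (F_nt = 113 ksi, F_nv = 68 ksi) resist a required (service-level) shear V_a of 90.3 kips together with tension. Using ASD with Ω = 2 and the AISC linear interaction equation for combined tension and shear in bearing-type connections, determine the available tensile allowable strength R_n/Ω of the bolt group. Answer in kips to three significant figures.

A_b = π·0.875²/4 = 0.6013 in²; f_rv = 90.3 / (7 × 0.6013) = 21.45 ksi.
F'_nt = 1.3 F_nt − (Ω F_nt / F_nv) f_rv = 1.3·113 − (2·113/68)·21.45 = 75.6 ksi, capped at F_nt → F'_nt = 75.6 ksi.
R_n = F'_nt · A_b · n = 75.6 × 0.6013 × 7 = 318.2 kips.
Allowable strength R_n/Ω = 318.2 / 2 = 159 kips.

159 kips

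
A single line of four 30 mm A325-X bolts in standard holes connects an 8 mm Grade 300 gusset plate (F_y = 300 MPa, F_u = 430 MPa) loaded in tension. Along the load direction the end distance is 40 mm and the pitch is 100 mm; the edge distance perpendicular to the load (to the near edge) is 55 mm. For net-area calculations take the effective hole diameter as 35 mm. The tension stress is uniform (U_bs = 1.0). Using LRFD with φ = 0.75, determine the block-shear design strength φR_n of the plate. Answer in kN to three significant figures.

433 kN

Shear plane L_v = 40 + 3·100 = 340 mm; A_gv = 340 × 8 = 2720 mm².
A_nv = (340 − 3.5·35) × 8 = 1740 mm².
A_nt = (55 − 0.5·35) × 8 = 300 mm².
0.6 F_u A_nv = 448.9 kN; 0.6 F_y A_gv = 489.6 kN → shear rupture governs the shear term.
R_n = 448.9 + 1.0 × 430 × 300 / 1000 = 577.9 kN.
Design strength φR_n = 0.75 × 577.9 = 433 kN.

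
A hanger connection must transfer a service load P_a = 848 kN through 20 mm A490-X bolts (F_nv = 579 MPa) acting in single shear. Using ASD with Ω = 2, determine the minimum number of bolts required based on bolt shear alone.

10 bolts

A_b = π·20²/4 = 314.2 mm².
Per-bolt allowable strength R_n/Ω = 579 × 314.2 × 1 / 1000 / 2 = 90.95 kN.
n ≥ 848 / 90.95 = 9.324 → use 10 bolts.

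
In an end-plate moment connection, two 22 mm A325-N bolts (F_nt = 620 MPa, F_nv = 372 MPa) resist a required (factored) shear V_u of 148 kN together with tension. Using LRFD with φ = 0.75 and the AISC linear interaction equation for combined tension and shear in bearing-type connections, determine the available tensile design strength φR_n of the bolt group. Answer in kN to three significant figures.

213 kN

A_b = π·22²/4 = 380.1 mm²; f_rv = 148 × 1000 / (2 × 380.1) = 194.7 MPa.
F'_nt = 1.3 F_nt − (F_nt / φF_nv) f_rv = 1.3·620 − (620/(0.75·372))·194.7 = 373.4 MPa, capped at F_nt → F'_nt = 373.4 MPa.
R_n = F'_nt · A_b · n = 373.4 × 380.1 × 2 / 1000 = 283.9 kN.
Design strength φR_n = 0.75 × 283.9 = 213 kN.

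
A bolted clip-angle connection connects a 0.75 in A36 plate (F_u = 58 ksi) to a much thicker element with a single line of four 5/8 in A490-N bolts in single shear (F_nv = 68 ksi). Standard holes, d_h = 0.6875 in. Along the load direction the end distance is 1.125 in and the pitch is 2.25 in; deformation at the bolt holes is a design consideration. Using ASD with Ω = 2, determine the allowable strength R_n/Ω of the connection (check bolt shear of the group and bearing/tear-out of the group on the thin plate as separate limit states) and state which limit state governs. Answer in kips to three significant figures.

41.7 kips (bolt shear governs)

Bolt shear: A_b = π·0.625²/4 = 0.3068 in²; R_n = 68 × 0.3068 × 4 × 1 = 83.45 kips → 83.45 / 2 = 41.7 kips.
Bearing (1.2 l_c t F_u ≤ 2.4 d t F_u): upper limit = 2.4·0.625·0.75·58 = 65.25 kips.
  Edge l_c = 1.125 − 0.6875/2 = 0.7812 → r_n = 40.78 kips; interior l_c = 2.25 − 0.6875 = 1.562 → r_n = 65.25 kips.
  R_n,bearing = 1·40.78 + 3·65.25 = 236.5 kips → 236.5 / 2 = 118 kips.
Bolt shear governs: 41.7 kips.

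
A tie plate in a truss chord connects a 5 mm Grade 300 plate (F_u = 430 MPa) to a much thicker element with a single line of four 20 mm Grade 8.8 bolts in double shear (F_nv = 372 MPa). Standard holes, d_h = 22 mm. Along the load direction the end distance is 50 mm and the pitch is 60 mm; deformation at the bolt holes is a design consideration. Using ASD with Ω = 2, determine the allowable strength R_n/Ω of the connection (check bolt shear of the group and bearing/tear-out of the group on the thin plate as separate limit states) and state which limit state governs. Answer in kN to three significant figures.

197 kN (bearing governs)

Bolt shear: A_b = π·20²/4 = 314.2 mm²; R_n = 372 × 314.2 × 4 × 2 / 1000 = 934.9 kN → 934.9 / 2 = 467 kN.
Bearing (1.2 l_c t F_u ≤ 2.4 d t F_u): upper limit = 2.4·20·5·430 / 1000 = 103.2 kN.
  Edge l_c = 50 − 22/2 = 39 → r_n = 100.6 kN; interior l_c = 60 − 22 = 38 → r_n = 98.04 kN.
  R_n,bearing = 1·100.6 + 3·98.04 = 394.7 kN → 394.7 / 2 = 197 kN.
Bearing governs: 197 kN.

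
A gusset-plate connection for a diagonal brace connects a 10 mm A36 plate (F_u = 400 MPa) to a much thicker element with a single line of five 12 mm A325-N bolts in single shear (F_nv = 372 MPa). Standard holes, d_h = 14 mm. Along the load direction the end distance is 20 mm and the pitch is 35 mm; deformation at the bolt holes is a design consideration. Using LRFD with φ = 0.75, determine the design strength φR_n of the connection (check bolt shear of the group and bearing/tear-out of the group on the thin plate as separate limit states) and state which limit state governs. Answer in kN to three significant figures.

158 kN (bolt shear governs)

Bolt shear: A_b = π·12²/4 = 113.1 mm²; R_n = 372 × 113.1 × 5 × 1 / 1000 = 210.4 kN → 0.75 × 210.4 = 158 kN.
Bearing (1.2 l_c t F_u ≤ 2.4 d t F_u): upper limit = 2.4·12·10·400 / 1000 = 115.2 kN.
  Edge l_c = 20 − 14/2 = 13 → r_n = 62.4 kN; interior l_c = 35 − 14 = 21 → r_n = 100.8 kN.
  R_n,bearing = 1·62.4 + 4·100.8 = 465.6 kN → 0.75 × 465.6 = 349 kN.
Bolt shear governs: 158 kN.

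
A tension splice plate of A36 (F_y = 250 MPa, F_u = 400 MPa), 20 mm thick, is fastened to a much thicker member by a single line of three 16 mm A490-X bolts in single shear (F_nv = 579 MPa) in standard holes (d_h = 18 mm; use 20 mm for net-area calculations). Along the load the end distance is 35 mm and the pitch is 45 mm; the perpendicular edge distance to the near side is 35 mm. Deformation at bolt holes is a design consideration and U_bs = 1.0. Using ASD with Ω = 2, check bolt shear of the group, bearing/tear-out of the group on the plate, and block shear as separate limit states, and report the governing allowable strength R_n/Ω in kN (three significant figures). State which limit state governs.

175 kN (bolt shear governs)

Bolt shear: A_b = π·16²/4 = 201.1 mm²; R_n = 579 × 201.1 × 3 × 1 / 1000 = 349.2 kN → 349.2 / 2 = 175 kN.
Bearing: edge l_c = 26, r_n = 249.6 kN; interior l_c = 27, r_n = 259.2 kN; R_n = 249.6 + 2·259.2 = 768 kN → 384 kN.
Block shear: A_gv = 2500, A_nv = 1500, A_nt = 500 mm²; R_n = min(0.6F_uA_nv, 0.6F_yA_gv) + U_bs·F_u·A_nt = 560 kN → 280 kN.
Bolt shear governs: 175 kN.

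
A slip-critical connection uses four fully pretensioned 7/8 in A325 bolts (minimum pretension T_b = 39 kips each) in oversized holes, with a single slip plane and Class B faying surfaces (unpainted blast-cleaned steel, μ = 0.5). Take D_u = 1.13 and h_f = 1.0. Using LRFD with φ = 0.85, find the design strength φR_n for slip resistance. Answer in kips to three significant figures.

74.9 kips

R_n = μ · D_u · h_f · T_b · n_s · n_b = 0.5 × 1.13 × 1.0 × 39 × 1 × 4 = 88.14 kips.
Design strength φR_n = 0.85 × 88.14 = 74.9 kips.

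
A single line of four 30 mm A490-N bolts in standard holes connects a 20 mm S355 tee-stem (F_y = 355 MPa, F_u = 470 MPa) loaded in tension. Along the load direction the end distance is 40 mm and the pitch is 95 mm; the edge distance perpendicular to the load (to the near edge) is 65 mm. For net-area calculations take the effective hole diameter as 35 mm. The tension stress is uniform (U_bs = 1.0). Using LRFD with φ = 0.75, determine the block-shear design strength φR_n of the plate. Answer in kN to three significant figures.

Shear plane L_v = 40 + 3·95 = 325 mm; A_gv = 325 × 20 = 6500 mm².
A_nv = (325 − 3.5·35) × 20 = 4050 mm².
A_nt = (65 − 0.5·35) × 20 = 950 mm².
0.6 F_u A_nv = 1142 kN; 0.6 F_y A_gv = 1384 kN → shear rupture governs the shear term.
R_n = 1142 + 1.0 × 470 × 950 / 1000 = 1589 kN.
Design strength φR_n = 0.75 × 1589 = 1190 kN.

1190 kN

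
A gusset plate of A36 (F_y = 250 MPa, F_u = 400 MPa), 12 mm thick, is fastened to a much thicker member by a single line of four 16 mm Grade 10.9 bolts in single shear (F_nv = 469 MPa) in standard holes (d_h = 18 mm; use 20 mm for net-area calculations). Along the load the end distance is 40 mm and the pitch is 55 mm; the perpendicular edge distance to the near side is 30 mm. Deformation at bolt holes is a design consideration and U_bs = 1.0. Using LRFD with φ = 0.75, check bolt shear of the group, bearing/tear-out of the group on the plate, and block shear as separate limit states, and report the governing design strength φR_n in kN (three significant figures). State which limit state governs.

Bolt shear: A_b = π·16²/4 = 201.1 mm²; R_n = 469 × 201.1 × 4 × 1 / 1000 = 377.2 kN → 0.75 × 377.2 = 283 kN.
Bearing: edge l_c = 31, r_n = 178.6 kN; interior l_c = 37, r_n = 184.3 kN; R_n = 178.6 + 3·184.3 = 731.5 kN → 549 kN.
Block shear: A_gv = 2460, A_nv = 1620, A_nt = 240 mm²; R_n = min(0.6F_uA_nv, 0.6F_yA_gv) + U_bs·F_u·A_nt = 465 kN → 349 kN.
Bolt shear governs: 283 kN.

283 kN (bolt shear governs)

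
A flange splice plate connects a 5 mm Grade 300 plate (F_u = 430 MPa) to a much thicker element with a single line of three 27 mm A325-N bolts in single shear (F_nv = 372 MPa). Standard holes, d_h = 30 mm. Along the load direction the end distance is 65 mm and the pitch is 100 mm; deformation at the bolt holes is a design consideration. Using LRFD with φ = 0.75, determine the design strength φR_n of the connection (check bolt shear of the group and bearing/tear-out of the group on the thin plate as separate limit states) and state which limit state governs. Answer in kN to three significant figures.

Bolt shear: A_b = π·27²/4 = 572.6 mm²; R_n = 372 × 572.6 × 3 × 1 / 1000 = 639 kN → 0.75 × 639 = 479 kN.
Bearing (1.2 l_c t F_u ≤ 2.4 d t F_u): upper limit = 2.4·27·5·430 / 1000 = 139.3 kN.
  Edge l_c = 65 − 30/2 = 50 → r_n = 129 kN; interior l_c = 100 − 30 = 70 → r_n = 139.3 kN.
  R_n,bearing = 1·129 + 2·139.3 = 407.6 kN → 0.75 × 407.6 = 306 kN.
Bearing governs: 306 kN.

306 kN (bearing governs)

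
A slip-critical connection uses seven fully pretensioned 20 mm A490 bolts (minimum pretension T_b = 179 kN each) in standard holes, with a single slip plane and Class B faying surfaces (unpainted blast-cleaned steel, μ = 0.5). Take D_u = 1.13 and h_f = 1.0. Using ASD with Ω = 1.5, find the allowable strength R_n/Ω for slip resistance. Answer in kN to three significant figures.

472 kN

R_n = μ · D_u · h_f · T_b · n_s · n_b = 0.5 × 1.13 × 1.0 × 179 × 1 × 7 = 707.9 kN.
Allowable strength R_n/Ω = 707.9 / 1.5 = 472 kN.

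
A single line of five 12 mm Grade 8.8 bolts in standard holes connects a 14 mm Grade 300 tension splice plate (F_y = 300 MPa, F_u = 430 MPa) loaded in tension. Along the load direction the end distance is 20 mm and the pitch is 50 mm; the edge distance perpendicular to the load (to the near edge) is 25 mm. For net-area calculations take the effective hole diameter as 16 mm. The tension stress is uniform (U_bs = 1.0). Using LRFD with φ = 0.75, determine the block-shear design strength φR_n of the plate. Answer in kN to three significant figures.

478 kN

Shear plane L_v = 20 + 4·50 = 220 mm; A_gv = 220 × 14 = 3080 mm².
A_nv = (220 − 4.5·16) × 14 = 2072 mm².
A_nt = (25 − 0.5·16) × 14 = 238 mm².
0.6 F_u A_nv = 534.6 kN; 0.6 F_y A_gv = 554.4 kN → shear rupture governs the shear term.
R_n = 534.6 + 1.0 × 430 × 238 / 1000 = 636.9 kN.
Design strength φR_n = 0.75 × 636.9 = 478 kN.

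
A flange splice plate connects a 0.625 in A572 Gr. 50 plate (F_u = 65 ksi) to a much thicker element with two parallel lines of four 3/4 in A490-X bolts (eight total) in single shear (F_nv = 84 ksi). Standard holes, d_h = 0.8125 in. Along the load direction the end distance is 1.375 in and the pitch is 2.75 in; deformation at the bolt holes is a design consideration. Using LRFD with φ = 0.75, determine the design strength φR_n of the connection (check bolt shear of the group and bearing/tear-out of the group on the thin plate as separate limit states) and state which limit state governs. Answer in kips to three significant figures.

223 kips (bolt shear governs)

Bolt shear: A_b = π·0.75²/4 = 0.4418 in²; R_n = 84 × 0.4418 × 8 × 1 = 296.9 kips → 0.75 × 296.9 = 223 kips.
Bearing (1.2 l_c t F_u ≤ 2.4 d t F_u): upper limit = 2.4·0.75·0.625·65 = 73.12 kips.
  Edge l_c = 1.375 − 0.8125/2 = 0.9688 → r_n = 47.23 kips; interior l_c = 2.75 − 0.8125 = 1.938 → r_n = 73.12 kips.
  R_n,bearing = 2·47.23 + 6·73.12 = 533.2 kips → 0.75 × 533.2 = 400 kips.
Bolt shear governs: 223 kips.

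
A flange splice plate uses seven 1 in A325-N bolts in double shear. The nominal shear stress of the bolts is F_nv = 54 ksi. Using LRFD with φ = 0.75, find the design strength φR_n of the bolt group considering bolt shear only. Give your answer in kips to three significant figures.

445 kips

A_b = π × 1² / 4 = 0.7854 in².
R_n = F_nv · A_b · n · n_s = 54 × 0.7854 × 7 × 2 = 593.8 kips.
Design strength φR_n = 0.75 × 593.8 = 445 kips.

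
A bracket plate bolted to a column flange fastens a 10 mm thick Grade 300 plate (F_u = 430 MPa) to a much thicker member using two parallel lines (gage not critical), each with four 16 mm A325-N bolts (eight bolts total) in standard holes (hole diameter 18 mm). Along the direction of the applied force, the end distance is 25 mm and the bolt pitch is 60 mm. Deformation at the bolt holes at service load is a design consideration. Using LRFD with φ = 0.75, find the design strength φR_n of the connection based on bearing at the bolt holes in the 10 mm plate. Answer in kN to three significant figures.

867 kN

Per bolt r_n = 1.2 l_c t F_u ≤ 2.4 d t F_u; upper limit = 2.4 × 16 × 10 × 430 / 1000 = 165.1 kN.
Edge bolt: l_c = 25 − 18/2 = 16 mm → 1.2 × 16 × 10 × 430 / 1000 = 82.56 → r_n = 82.56 kN.
Interior bolts: l_c = 60 − 18 = 42 mm → 1.2 × 42 × 10 × 430 / 1000 = 216.7 → r_n = 165.1 kN.
R_n = 2 × 82.56 + 6 × 165.1 = 1156 kN.
Design strength φR_n = 0.75 × 1156 = 867 kN.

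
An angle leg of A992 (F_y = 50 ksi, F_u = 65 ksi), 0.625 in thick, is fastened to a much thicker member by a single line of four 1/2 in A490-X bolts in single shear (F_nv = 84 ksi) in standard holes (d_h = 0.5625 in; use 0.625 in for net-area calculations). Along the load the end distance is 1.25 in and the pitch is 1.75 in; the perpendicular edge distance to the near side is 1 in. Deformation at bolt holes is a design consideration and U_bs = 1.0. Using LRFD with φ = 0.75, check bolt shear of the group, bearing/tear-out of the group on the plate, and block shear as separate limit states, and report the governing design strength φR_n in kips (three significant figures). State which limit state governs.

Bolt shear: A_b = π·0.5²/4 = 0.1963 in²; R_n = 84 × 0.1963 × 4 × 1 = 65.97 kips → 0.75 × 65.97 = 49.5 kips.
Bearing: edge l_c = 0.9688, r_n = 47.23 kips; interior l_c = 1.188, r_n = 48.75 kips; R_n = 47.23 + 3·48.75 = 193.5 kips → 145 kips.
Block shear: A_gv = 4.062, A_nv = 2.695, A_nt = 0.4297 in²; R_n = min(0.6F_uA_nv, 0.6F_yA_gv) + U_bs·F_u·A_nt = 133 kips → 99.8 kips.
Bolt shear governs: 49.5 kips.

49.5 kips (bolt shear governs)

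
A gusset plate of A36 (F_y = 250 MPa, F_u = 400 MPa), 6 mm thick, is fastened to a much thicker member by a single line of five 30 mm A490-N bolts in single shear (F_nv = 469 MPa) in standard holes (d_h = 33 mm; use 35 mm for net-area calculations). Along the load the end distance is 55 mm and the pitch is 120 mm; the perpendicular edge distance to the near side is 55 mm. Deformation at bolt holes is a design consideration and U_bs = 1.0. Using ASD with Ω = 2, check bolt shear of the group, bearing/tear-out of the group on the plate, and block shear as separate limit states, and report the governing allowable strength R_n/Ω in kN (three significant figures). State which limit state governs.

286 kN (block shear governs)

Bolt shear: A_b = π·30²/4 = 706.9 mm²; R_n = 469 × 706.9 × 5 × 1 / 1000 = 1658 kN → 1658 / 2 = 829 kN.
Bearing: edge l_c = 38.5, r_n = 110.9 kN; interior l_c = 87, r_n = 172.8 kN; R_n = 110.9 + 4·172.8 = 802.1 kN → 401 kN.
Block shear: A_gv = 3210, A_nv = 2265, A_nt = 225 mm²; R_n = min(0.6F_uA_nv, 0.6F_yA_gv) + U_bs·F_u·A_nt = 571.5 kN → 286 kN.
Block shear governs: 286 kN.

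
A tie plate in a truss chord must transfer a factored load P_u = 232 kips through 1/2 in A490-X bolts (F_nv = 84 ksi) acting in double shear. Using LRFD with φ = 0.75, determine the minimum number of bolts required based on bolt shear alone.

A_b = π·0.5²/4 = 0.1963 in².
Per-bolt design strength φR_n = 0.75 × 84 × 0.1963 × 2 = 24.74 kips.
n ≥ 232 / 24.74 = 9.378 → use 10 bolts.

10 bolts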